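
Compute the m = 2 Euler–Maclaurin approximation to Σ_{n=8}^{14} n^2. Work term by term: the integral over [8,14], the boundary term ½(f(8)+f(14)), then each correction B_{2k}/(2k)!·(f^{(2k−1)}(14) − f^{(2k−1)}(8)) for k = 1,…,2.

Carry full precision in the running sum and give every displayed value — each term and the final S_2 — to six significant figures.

Integral: ∫_8^14 x^2 dx = 744.000.
½[f(8) + f(14)] = ½[64.0000 + 196.000] = 130.000.
Integral + boundary = 874.000.
Correction k=1: B_{2}/2! · (f^{(1)}(14) − f^{(1)}(8)) = 1/12 · (28.0000 − 16.0000) = 1.00000.
After k=1: 875.000.
Correction k=2: B_{4}/4! · (f^{(3)}(14) − f^{(3)}(8)) = −1/720 · (0.00000 − 0.00000) = 0.00000.

S_2 ≈ 875.000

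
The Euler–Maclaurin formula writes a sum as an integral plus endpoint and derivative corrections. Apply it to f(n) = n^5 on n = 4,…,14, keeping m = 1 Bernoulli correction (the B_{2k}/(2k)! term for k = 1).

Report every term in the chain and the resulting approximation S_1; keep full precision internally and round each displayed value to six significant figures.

S_1 ≈ 1.53956e+06

The integral term ∫_4^14 x^5 dx = 1.25424e+06.
Boundary: ½(f(4) + f(14)) = ½(1024.00 + 537824) = 269424.
Integral + boundary = 1.52366e+06.
Correction k=1: B_{2}/2! · (f^{(1)}(14) − f^{(1)}(4)) = 1/12 · (192080 − 1280.00) = 15900.0.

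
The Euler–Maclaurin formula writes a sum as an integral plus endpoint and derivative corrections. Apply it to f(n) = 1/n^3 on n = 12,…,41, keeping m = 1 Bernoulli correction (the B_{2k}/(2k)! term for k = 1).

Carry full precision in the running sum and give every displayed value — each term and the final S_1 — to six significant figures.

S_1 ≈ 0.00348335

∫_12^41 1/x^3 dx evaluates to 0.00317478.
½[f(12) + f(41)] = ½[0.000578704 + 1.45094e-05] = 0.000296607.
Running total after boundary: 0.00347139.
Correction k=1: B_{2}/2! · (f^{(1)}(41) − f^{(1)}(12)) = 1/12 · (-1.06166e-06 − (-0.000144676)) = 1.19679e-05.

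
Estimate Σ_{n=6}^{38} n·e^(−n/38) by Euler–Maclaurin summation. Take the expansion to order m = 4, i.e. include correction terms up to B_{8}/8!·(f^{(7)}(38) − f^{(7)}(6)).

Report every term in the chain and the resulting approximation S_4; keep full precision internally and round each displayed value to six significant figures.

S_4 ≈ 374.843

∫_6^38 x·e^(−x/38) dx evaluates to 365.351.
Boundary: ½(f(6) + f(38)) = ½(5.12364 + 13.9794) = 9.55153.
Running total after boundary: 374.903.
Correction k=1: B_{2}/2! · (f^{(1)}(38) − f^{(1)}(6)) = 1/12 · (0.00000 − 0.719107) = -0.0599256.
Running total after k=1: 374.843.
Correction k=2: B_{4}/4! · (f^{(3)}(38) − f^{(3)}(6)) = −1/720 · (0.000509528 − 0.00168074) = 1.62668e-06.
Running total after k=2: 374.843.
Correction k=3: B_{6}/6! · (f^{(5)}(38) − f^{(5)}(6)) = 1/30240 · (7.05718e-07 − 1.98302e-06) = -4.22388e-11.
Running total after k=3: 374.843.
Correction k=4: B_{8}/8! · (f^{(7)}(38) − f^{(7)}(6)) = −1/1209600 · (7.33086e-10 − 1.94051e-09) = 9.98199e-16.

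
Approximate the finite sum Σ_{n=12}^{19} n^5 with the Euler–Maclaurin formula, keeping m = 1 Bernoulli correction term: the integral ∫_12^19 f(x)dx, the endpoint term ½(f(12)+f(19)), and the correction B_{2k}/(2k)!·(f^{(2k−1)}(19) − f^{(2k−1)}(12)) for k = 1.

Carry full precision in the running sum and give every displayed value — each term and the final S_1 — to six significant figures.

∫_12^19 x^5 dx evaluates to 7.34332e+06.
½[f(12) + f(19)] = ½[248832 + 2.47610e+06] = 1.36247e+06.
Integral + boundary = 8.70578e+06.
Correction k=1: B_{2}/2! · (f^{(1)}(19) − f^{(1)}(12)) = 1/12 · (651605 − 103680) = 45660.4.

S_1 ≈ 8.75144e+06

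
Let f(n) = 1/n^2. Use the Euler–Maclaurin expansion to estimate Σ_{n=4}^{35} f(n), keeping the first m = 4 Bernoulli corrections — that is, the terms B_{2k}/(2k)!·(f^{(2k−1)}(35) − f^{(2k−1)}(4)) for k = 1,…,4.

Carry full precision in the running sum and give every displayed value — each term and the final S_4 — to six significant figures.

S_4 ≈ 0.255656

The integral term ∫_4^35 1/x^2 dx = 0.221429.
½[f(4) + f(35)] = ½[0.0625000 + 0.000816327] = 0.0316582.
So far: 0.253087.
k=1: B_{2}/(2)! × [f^{(1)}(35) − f^{(1)}(4)] = 1/12 × (-4.66472e-05 − (-0.0312500)) = 0.00260028.
After k=1: 0.255687.
k=2: B_{4}/(4)! × [f^{(3)}(35) − f^{(3)}(4)] = −1/720 × (-4.56952e-07 − (-0.0234375)) = -3.25514e-05.
After k=2: 0.255654.
k=3: B_{6}/(6)! × [f^{(5)}(35) − f^{(5)}(4)] = 1/30240 × (-1.11907e-08 − (-0.0439453)) = 1.45322e-06.
After k=3: 0.255656.
k=4: B_{8}/(8)! × [f^{(7)}(35) − f^{(7)}(4)] = −1/1209600 × (-5.11574e-10 − (-0.153809)) = -1.27157e-07.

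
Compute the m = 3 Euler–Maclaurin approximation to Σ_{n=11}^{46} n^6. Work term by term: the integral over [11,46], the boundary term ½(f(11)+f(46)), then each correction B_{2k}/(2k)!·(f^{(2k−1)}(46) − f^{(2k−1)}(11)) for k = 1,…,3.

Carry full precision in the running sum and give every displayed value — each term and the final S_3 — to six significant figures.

Integral: ∫_11^46 x^6 dx = 6.22569e+10.
Boundary: ½(f(11) + f(46)) = ½(1.77156e+06 + 9.47430e+09) = 4.73803e+09.
Integral + boundary = 6.69949e+10.
Correction k=1: B_{2}/2! · (f^{(1)}(46) − f^{(1)}(11)) = 1/12 · (1.23578e+09 − 966306) = 1.02901e+08.
Partial sum through k=1: 6.70978e+10.
Correction k=2: B_{4}/4! · (f^{(3)}(46) − f^{(3)}(11)) = −1/720 · (1.16803e+07 − 159720) = -16000.8.
Partial sum through k=2: 6.70978e+10.
Correction k=3: B_{6}/6! · (f^{(5)}(46) − f^{(5)}(11)) = 1/30240 · (33120.0 − 7920.00) = 0.833333.

S_3 ≈ 6.70978e+10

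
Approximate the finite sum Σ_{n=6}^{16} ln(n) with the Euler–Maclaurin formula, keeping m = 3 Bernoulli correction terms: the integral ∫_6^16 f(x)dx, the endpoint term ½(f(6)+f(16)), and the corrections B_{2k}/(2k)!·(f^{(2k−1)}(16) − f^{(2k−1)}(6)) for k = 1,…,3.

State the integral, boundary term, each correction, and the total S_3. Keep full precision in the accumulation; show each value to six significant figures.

S_3 ≈ 25.8844

∫_6^16 ln(x) dx evaluates to 23.6109.
Boundary: ½(f(6) + f(16)) = ½(1.79176 + 2.77259) = 2.28217.
So far: 25.8930.
Order-1 term: 1/12 · (0.0625000 − 0.166667) = -0.00868056.
Running total after k=1: 25.8844.
Order-2 term: −1/720 · (0.000488281 − 0.00925926) = 1.21819e-05.
Running total after k=2: 25.8844.
Order-3 term: 1/30240 · (2.28882e-05 − 0.00308642) = -1.01307e-07.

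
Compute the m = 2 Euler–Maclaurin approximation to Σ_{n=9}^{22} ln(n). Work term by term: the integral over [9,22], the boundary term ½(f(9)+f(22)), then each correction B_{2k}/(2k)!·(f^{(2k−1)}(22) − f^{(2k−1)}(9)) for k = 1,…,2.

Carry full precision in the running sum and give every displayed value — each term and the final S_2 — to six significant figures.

The integral term ∫_9^22 ln(x) dx = 35.2279.
½[f(9) + f(22)] = ½[2.19722 + 3.09104] = 2.64413.
So far: 37.8720.
Correction k=1: B_{2}/2! · (f^{(1)}(22) − f^{(1)}(9)) = 1/12 · (0.0454545 − 0.111111) = -0.00547138.
Running total after k=1: 37.8666.
Correction k=2: B_{4}/4! · (f^{(3)}(22) − f^{(3)}(9)) = −1/720 · (0.000187829 − 0.00274348) = 3.54952e-06.

S_2 ≈ 37.8666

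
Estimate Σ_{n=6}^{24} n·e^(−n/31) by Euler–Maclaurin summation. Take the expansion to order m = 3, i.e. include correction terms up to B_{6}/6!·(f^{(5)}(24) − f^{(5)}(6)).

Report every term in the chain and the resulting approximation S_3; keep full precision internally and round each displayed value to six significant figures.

The integral term ∫_6^24 x·e^(−x/31) dx = 159.029.
Endpoint term: (f(6) + f(24))/2 = (4.94418 + 11.0658)/2 = 8.00500.
Integral + boundary = 167.034.
Correction k=1: B_{2}/2! · (f^{(1)}(24) − f^{(1)}(6)) = 1/12 · (0.104114 − 0.664540) = -0.0467022.
Running total after k=1: 166.987.
Correction k=2: B_{4}/4! · (f^{(3)}(24) − f^{(3)}(6)) = −1/720 · (0.00106791 − 0.00240645) = 1.85908e-06.
Running total after k=2: 166.987.
Correction k=3: B_{6}/6! · (f^{(5)}(24) − f^{(5)}(6)) = 1/30240 · (2.10977e-06 − 4.28865e-06) = -7.20530e-11.

S_3 ≈ 166.987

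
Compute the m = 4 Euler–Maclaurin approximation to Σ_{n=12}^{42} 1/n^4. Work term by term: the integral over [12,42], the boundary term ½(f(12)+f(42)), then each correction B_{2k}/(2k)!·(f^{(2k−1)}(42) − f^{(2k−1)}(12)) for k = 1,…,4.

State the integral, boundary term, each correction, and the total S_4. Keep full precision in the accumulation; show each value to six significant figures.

S_4 ≈ 0.000214008

∫_12^42 1/x^4 dx evaluates to 0.000188402.
Endpoint term: (f(12) + f(42))/2 = (4.82253e-05 + 3.21368e-07)/2 = 2.42733e-05.
So far: 0.000212675.
Correction k=1: B_{2}/2! · (f^{(1)}(42) − f^{(1)}(12)) = 1/12 · (-3.06065e-08 − (-1.60751e-05)) = 1.33704e-06.
Running total after k=1: 0.000214012.
Correction k=2: B_{4}/4! · (f^{(3)}(42) − f^{(3)}(12)) = −1/720 · (-5.20519e-10 − (-3.34898e-06)) = -4.65064e-09.
Running total after k=2: 0.000214008.
Correction k=3: B_{6}/6! · (f^{(5)}(42) − f^{(5)}(12)) = 1/30240 · (-1.65244e-11 − (-1.30238e-06)) = 4.30676e-11.
Running total after k=3: 0.000214008.
Correction k=4: B_{8}/8! · (f^{(7)}(42) − f^{(7)}(12)) = −1/1209600 · (-8.43082e-13 − (-8.13988e-07)) = -6.72939e-13.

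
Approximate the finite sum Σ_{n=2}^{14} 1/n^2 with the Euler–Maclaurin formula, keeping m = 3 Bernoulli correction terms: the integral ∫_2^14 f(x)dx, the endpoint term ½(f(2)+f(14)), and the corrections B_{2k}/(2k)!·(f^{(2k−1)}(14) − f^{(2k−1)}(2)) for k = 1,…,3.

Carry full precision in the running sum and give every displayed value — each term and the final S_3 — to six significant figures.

S_3 ≈ 0.576039

The integral term ∫_2^14 1/x^2 dx = 0.428571.
Boundary: ½(f(2) + f(14)) = ½(0.250000 + 0.00510204) = 0.127551.
Integral + boundary = 0.556122.
Order-1 term: 1/12 · (-0.000728863 − (-0.250000)) = 0.0207726.
Running total after k=1: 0.576895.
Order-2 term: −1/720 · (-4.46243e-05 − (-0.750000)) = -0.00104160.
Running total after k=2: 0.575853.
Order-3 term: 1/30240 · (-6.83024e-06 − (-5.62500)) = 0.000186012.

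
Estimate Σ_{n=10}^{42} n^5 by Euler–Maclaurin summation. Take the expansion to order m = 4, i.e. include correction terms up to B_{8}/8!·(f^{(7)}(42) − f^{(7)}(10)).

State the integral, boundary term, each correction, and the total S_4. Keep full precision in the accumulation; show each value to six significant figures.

S_4 ≈ 9.81360e+08

The integral term ∫_10^42 x^5 dx = 9.14672e+08.
Boundary: ½(f(10) + f(42)) = ½(100000 + 1.30691e+08) = 6.53956e+07.
Integral + boundary = 9.80068e+08.
Correction k=1: B_{2}/2! · (f^{(1)}(42) − f^{(1)}(10)) = 1/12 · (1.55585e+07 − 50000.0) = 1.29237e+06.
Running total after k=1: 9.81360e+08.
Correction k=2: B_{4}/4! · (f^{(3)}(42) − f^{(3)}(10)) = −1/720 · (105840 − 6000.00) = -138.667.
Running total after k=2: 9.81360e+08.
Correction k=3: B_{6}/6! · (f^{(5)}(42) − f^{(5)}(10)) = 1/30240 · (120.000 − 120.000) = 0.00000.
Running total after k=3: 9.81360e+08.
Correction k=4: B_{8}/8! · (f^{(7)}(42) − f^{(7)}(10)) = −1/1209600 · (0.00000 − 0.00000) = 0.00000.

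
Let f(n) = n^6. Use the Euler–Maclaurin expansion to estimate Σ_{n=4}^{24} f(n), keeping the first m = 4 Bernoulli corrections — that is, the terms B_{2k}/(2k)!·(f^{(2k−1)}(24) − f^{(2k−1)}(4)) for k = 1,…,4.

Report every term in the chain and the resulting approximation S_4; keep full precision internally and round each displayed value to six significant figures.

S_4 ≈ 7.54740e+08

Integral: ∫_4^24 x^6 dx = 6.55208e+08.
Endpoint term: (f(4) + f(24))/2 = (4096.00 + 1.91103e+08)/2 = 9.55535e+07.
Running total after boundary: 7.50761e+08.
k=1: B_{2}/(2)! × [f^{(1)}(24) − f^{(1)}(4)] = 1/12 × (4.77757e+07 − 6144.00) = 3.98080e+06.
Running total after k=1: 7.54742e+08.
k=2: B_{4}/(4)! × [f^{(3)}(24) − f^{(3)}(4)] = −1/720 × (1.65888e+06 − 7680.00) = -2293.33.
Running total after k=2: 7.54740e+08.
k=3: B_{6}/(6)! × [f^{(5)}(24) − f^{(5)}(4)] = 1/30240 × (17280.0 − 2880.00) = 0.476190.
Running total after k=3: 7.54740e+08.
k=4: B_{8}/(8)! × [f^{(7)}(24) − f^{(7)}(4)] = −1/1209600 × (0.00000 − 0.00000) = 0.00000.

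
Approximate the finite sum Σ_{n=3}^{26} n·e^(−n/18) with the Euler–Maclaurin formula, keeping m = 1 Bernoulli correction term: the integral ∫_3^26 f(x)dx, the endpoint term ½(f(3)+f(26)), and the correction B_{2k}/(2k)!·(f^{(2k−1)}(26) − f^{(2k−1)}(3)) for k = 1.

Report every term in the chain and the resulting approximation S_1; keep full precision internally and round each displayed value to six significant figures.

Integral: ∫_3^26 x·e^(−x/18) dx = 133.155.
Boundary: ½(f(3) + f(26)) = ½(2.53945 + 6.13280) = 4.33612.
So far: 137.492.
k=1: B_{2}/(2)! × [f^{(1)}(26) − f^{(1)}(3)] = 1/12 × (-0.104834 − 0.705401) = -0.0675196.

S_1 ≈ 137.424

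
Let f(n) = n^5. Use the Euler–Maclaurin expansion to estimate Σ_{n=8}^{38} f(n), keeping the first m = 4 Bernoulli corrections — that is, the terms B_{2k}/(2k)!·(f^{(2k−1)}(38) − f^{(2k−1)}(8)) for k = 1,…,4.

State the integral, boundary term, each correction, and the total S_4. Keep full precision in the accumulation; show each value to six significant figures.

Integral: ∫_8^38 x^5 dx = 5.01779e+08.
Boundary: ½(f(8) + f(38)) = ½(32768.0 + 7.92352e+07) = 3.96340e+07.
Running total after boundary: 5.41413e+08.
Order-1 term: 1/12 · (1.04257e+07 − 20480.0) = 867100.
Running total after k=1: 5.42280e+08.
Order-2 term: −1/720 · (86640.0 − 3840.00) = -115.000.
Running total after k=2: 5.42280e+08.
Order-3 term: 1/30240 · (120.000 − 120.000) = 0.00000.
Running total after k=3: 5.42280e+08.
Order-4 term: −1/1209600 · (0.00000 − 0.00000) = 0.00000.

S_4 ≈ 5.42280e+08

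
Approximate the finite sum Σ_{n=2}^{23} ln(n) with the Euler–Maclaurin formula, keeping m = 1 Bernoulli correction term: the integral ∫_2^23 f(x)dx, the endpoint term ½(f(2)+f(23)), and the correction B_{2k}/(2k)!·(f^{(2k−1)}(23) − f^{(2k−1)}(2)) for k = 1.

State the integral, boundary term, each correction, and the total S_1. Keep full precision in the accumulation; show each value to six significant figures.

∫_2^23 ln(x) dx evaluates to 49.7301.
Endpoint term: (f(2) + f(23))/2 = (0.693147 + 3.13549)/2 = 1.91432.
So far: 51.6444.
k=1: B_{2}/(2)! × [f^{(1)}(23) − f^{(1)}(2)] = 1/12 × (0.0434783 − 0.500000) = -0.0380435.

S_1 ≈ 51.6063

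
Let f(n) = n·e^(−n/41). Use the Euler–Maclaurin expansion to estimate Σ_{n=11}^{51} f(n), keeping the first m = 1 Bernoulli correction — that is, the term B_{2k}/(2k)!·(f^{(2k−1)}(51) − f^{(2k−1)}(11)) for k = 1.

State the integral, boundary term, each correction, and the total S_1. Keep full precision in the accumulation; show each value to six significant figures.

Integral: ∫_11^51 x·e^(−x/41) dx = 543.000.
½[f(11) + f(51)] = ½[8.41152 + 14.7011] = 11.5563.
Integral + boundary = 554.557.
k=1: B_{2}/(2)! × [f^{(1)}(51) − f^{(1)}(11)] = 1/12 × (-0.0703066 − 0.559525) = -0.0524860.

S_1 ≈ 554.504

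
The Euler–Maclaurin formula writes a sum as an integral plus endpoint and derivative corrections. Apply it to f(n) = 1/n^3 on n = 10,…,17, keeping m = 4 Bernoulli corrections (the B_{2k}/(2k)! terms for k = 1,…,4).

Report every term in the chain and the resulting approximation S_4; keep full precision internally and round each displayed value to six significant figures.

∫_10^17 1/x^3 dx evaluates to 0.00326990.
½[f(10) + f(17)] = ½[0.00100000 + 0.000203542] = 0.000601771.
Running total after boundary: 0.00387167.
Order-1 term: 1/12 · (-3.59191e-05 − (-0.000300000)) = 2.20067e-05.
Partial sum through k=1: 0.00389367.
Order-2 term: −1/720 · (-2.48575e-06 − (-6.00000e-05)) = -7.98809e-08.
Partial sum through k=2: 0.00389359.
Order-3 term: 1/30240 · (-3.61251e-07 − (-2.52000e-05)) = 8.21387e-10.
Partial sum through k=3: 0.00389359.
Order-4 term: −1/1209600 · (-9.00003e-08 − (-1.81440e-05)) = -1.49256e-11.

S_4 ≈ 0.00389359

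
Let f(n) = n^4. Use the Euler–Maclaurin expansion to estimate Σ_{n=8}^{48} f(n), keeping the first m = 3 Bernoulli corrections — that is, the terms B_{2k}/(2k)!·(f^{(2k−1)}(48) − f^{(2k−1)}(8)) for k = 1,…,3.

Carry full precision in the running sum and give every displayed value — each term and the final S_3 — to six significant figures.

Integral: ∫_8^48 x^4 dx = 5.09542e+07.
Endpoint term: (f(8) + f(48))/2 = (4096.00 + 5.30842e+06)/2 = 2.65626e+06.
Running total after boundary: 5.36105e+07.
Order-1 term: 1/12 · (442368 − 2048.00) = 36693.3.
After k=1: 5.36472e+07.
Order-2 term: −1/720 · (1152.00 − 192.000) = -1.33333.
After k=2: 5.36472e+07.
Order-3 term: 1/30240 · (0.00000 − 0.00000) = 0.00000.

S_3 ≈ 5.36472e+07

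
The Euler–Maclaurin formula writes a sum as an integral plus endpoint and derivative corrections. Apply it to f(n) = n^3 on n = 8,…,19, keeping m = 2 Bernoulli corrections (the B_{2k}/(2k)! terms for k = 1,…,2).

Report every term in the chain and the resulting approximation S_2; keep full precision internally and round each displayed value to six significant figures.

S_2 ≈ 35316.0

Integral: ∫_8^19 x^3 dx = 31556.2.
½[f(8) + f(19)] = ½[512.000 + 6859.00] = 3685.50.
Integral + boundary = 35241.8.
Correction k=1: B_{2}/2! · (f^{(1)}(19) − f^{(1)}(8)) = 1/12 · (1083.00 − 192.000) = 74.2500.
After k=1: 35316.0.
Correction k=2: B_{4}/4! · (f^{(3)}(19) − f^{(3)}(8)) = −1/720 · (6.00000 − 6.00000) = 0.00000.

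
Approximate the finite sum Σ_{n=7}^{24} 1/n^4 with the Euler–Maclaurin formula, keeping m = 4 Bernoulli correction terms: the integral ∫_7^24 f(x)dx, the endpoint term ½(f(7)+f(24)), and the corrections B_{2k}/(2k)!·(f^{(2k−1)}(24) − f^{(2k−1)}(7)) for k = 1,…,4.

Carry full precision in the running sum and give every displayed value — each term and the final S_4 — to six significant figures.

S_4 ≈ 0.00117705

Integral: ∫_7^24 1/x^4 dx = 0.000947705.
½[f(7) + f(24)] = ½[0.000416493 + 3.01408e-06] = 0.000209754.
Integral + boundary = 0.00115746.
k=1: B_{2}/(2)! × [f^{(1)}(24) − f^{(1)}(7)] = 1/12 × (-5.02347e-07 − (-0.000237996)) = 1.97911e-05.
After k=1: 0.00117725.
k=2: B_{4}/(4)! × [f^{(3)}(24) − f^{(3)}(7)] = −1/720 × (-2.61639e-08 − (-0.000145712)) = -2.02341e-07.
After k=2: 0.00117705.
k=3: B_{6}/(6)! × [f^{(5)}(24) − f^{(5)}(7)] = 1/30240 × (-2.54371e-09 − (-0.000166528)) = 5.50679e-09.
After k=3: 0.00117705.
k=4: B_{8}/(8)! × [f^{(7)}(24) − f^{(7)}(7)] = −1/1209600 × (-3.97455e-10 − (-0.000305868)) = -2.52866e-10.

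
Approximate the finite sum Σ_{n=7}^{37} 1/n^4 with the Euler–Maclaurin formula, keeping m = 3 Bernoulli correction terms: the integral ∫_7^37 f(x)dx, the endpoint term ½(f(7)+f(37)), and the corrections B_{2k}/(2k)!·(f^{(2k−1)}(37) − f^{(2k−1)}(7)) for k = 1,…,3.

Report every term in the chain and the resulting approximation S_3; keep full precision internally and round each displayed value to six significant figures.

S_3 ≈ 0.00119338

Integral: ∫_7^37 1/x^4 dx = 0.000965237.
Boundary: ½(f(7) + f(37)) = ½(0.000416493 + 5.33572e-07) = 0.000208513.
So far: 0.00117375.
Correction k=1: B_{2}/2! · (f^{(1)}(37) − f^{(1)}(7)) = 1/12 · (-5.76835e-08 − (-0.000237996)) = 1.98282e-05.
After k=1: 0.00119358.
Correction k=2: B_{4}/4! · (f^{(3)}(37) − f^{(3)}(7)) = −1/720 · (-1.26406e-09 − (-0.000145712)) = -2.02376e-07.
After k=2: 0.00119338.
Correction k=3: B_{6}/6! · (f^{(5)}(37) − f^{(5)}(7)) = 1/30240 · (-5.17075e-11 − (-0.000166528)) = 5.50687e-09.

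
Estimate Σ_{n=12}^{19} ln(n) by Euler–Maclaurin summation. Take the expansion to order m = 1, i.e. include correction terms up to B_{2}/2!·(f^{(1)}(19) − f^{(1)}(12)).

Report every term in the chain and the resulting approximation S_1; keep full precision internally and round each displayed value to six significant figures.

Integral: ∫_12^19 ln(x) dx = 19.1255.
½[f(12) + f(19)] = ½[2.48491 + 2.94444] = 2.71467.
Integral + boundary = 21.8401.
Correction k=1: B_{2}/2! · (f^{(1)}(19) − f^{(1)}(12)) = 1/12 · (0.0526316 − 0.0833333) = -0.00255848.

S_1 ≈ 21.8376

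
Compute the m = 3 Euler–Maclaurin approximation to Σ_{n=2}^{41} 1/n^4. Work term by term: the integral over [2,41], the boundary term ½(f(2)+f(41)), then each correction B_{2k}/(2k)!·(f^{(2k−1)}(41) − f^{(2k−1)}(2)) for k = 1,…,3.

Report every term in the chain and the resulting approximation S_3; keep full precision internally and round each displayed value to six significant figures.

S_3 ≈ 0.0824606

∫_2^41 1/x^4 dx evaluates to 0.0416618.
Boundary: ½(f(2) + f(41)) = ½(0.0625000 + 3.53887e-07) = 0.0312502.
Running total after boundary: 0.0729120.
Correction k=1: B_{2}/2! · (f^{(1)}(41) − f^{(1)}(2)) = 1/12 · (-3.45256e-08 − (-0.125000)) = 0.0104167.
After k=1: 0.0833287.
Correction k=2: B_{4}/4! · (f^{(3)}(41) − f^{(3)}(2)) = −1/720 · (-6.16161e-10 − (-0.937500)) = -0.00130208.
After k=2: 0.0820266.
Correction k=3: B_{6}/6! · (f^{(5)}(41) − f^{(5)}(2)) = 1/30240 · (-2.05265e-11 − (-13.1250)) = 0.000434028.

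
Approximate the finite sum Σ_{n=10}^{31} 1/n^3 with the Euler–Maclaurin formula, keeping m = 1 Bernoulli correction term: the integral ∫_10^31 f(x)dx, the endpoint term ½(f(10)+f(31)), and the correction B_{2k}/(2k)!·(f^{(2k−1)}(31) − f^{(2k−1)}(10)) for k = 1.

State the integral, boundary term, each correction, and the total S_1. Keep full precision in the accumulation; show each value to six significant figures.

S_1 ≈ 0.00502122

∫_10^31 1/x^3 dx evaluates to 0.00447971.
Boundary: ½(f(10) + f(31)) = ½(0.00100000 + 3.35672e-05) = 0.000516784.
Running total after boundary: 0.00499649.
Correction k=1: B_{2}/2! · (f^{(1)}(31) − f^{(1)}(10)) = 1/12 · (-3.24844e-06 − (-0.000300000)) = 2.47293e-05.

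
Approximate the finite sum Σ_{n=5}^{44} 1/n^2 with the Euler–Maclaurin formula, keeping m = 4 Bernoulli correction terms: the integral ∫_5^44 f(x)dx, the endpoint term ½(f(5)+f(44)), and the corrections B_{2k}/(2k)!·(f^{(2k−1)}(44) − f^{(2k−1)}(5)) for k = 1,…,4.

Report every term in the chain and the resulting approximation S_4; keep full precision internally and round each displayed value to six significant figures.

S_4 ≈ 0.198852

The integral term ∫_5^44 1/x^2 dx = 0.177273.
½[f(5) + f(44)] = ½[0.0400000 + 0.000516529] = 0.0202583.
So far: 0.197531.
k=1: B_{2}/(2)! × [f^{(1)}(44) − f^{(1)}(5)] = 1/12 × (-2.34786e-05 − (-0.0160000)) = 0.00133138.
Partial sum through k=1: 0.198862.
k=2: B_{4}/(4)! × [f^{(3)}(44) − f^{(3)}(5)] = −1/720 × (-1.45528e-07 − (-0.00768000)) = -1.06665e-05.
Partial sum through k=2: 0.198852.
k=3: B_{6}/(6)! × [f^{(5)}(44) − f^{(5)}(5)] = 1/30240 × (-2.25509e-09 − (-0.00921600)) = 3.04762e-07.
Partial sum through k=3: 0.198852.
k=4: B_{8}/(8)! × [f^{(7)}(44) − f^{(7)}(5)] = −1/1209600 × (-6.52299e-11 − (-0.0206438)) = -1.70667e-08.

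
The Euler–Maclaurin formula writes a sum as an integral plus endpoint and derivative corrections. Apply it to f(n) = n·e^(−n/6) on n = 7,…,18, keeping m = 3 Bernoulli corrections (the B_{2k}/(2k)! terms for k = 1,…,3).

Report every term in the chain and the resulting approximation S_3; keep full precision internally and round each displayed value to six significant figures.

S_3 ≈ 18.6542

The integral term ∫_7^18 x·e^(−x/6) dx = 17.1201.
Endpoint term: (f(7) + f(18))/2 = (2.17982 + 0.896167)/2 = 1.53799.
So far: 18.6581.
k=1: B_{2}/(2)! × [f^{(1)}(18) − f^{(1)}(7)] = 1/12 × (-0.0995741 − (-0.0519005)) = -0.00397280.
Partial sum through k=1: 18.6541.
k=2: B_{4}/(4)! × [f^{(3)}(18) − f^{(3)}(7)] = −1/720 × (0.00000 − 0.0158585) = 2.20257e-05.
Partial sum through k=2: 18.6542.
k=3: B_{6}/(6)! × [f^{(5)}(18) − f^{(5)}(7)] = 1/30240 × (7.68319e-05 − 0.000921074) = -2.79181e-08.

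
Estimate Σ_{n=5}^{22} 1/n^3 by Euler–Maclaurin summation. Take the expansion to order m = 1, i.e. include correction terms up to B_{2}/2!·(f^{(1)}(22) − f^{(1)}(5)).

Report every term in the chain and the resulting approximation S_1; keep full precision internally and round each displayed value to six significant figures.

∫_5^22 1/x^3 dx evaluates to 0.0189669.
½[f(5) + f(22)] = ½[0.00800000 + 9.39144e-05] = 0.00404696.
Running total after boundary: 0.0230139.
Correction k=1: B_{2}/2! · (f^{(1)}(22) − f^{(1)}(5)) = 1/12 · (-1.28065e-05 − (-0.00480000)) = 0.000398933.

S_1 ≈ 0.0234128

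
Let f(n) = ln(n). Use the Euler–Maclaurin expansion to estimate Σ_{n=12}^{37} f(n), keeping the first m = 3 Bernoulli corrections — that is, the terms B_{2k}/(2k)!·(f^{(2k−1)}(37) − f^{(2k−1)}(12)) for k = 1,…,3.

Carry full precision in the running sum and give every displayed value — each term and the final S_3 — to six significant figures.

S_3 ≈ 81.8283

The integral term ∫_12^37 ln(x) dx = 78.7851.
Endpoint term: (f(12) + f(37))/2 = (2.48491 + 3.61092)/2 = 3.04791.
Running total after boundary: 81.8330.
Order-1 term: 1/12 · (0.0270270 − 0.0833333) = -0.00469219.
Partial sum through k=1: 81.8283.
Order-2 term: −1/720 · (3.94843e-05 − 0.00115741) = 1.55267e-06.
Partial sum through k=2: 81.8283.
Order-3 term: 1/30240 · (3.46101e-07 − 9.64506e-05) = -3.17806e-09.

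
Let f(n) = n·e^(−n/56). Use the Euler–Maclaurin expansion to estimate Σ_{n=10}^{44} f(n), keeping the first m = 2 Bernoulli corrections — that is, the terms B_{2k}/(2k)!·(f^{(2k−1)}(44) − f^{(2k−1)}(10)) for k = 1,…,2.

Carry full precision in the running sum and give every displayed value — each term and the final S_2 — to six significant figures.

S_2 ≈ 553.286

Integral: ∫_10^44 x·e^(−x/56) dx = 539.126.
Boundary: ½(f(10) + f(44)) = ½(8.36464 + 20.0549) = 14.2098.
So far: 553.335.
Order-1 term: 1/12 · (0.0976701 − 0.687096) = -0.0491188.
Partial sum through k=1: 553.286.
Order-2 term: −1/720 · (0.000321830 − 0.000752559) = 5.98235e-07.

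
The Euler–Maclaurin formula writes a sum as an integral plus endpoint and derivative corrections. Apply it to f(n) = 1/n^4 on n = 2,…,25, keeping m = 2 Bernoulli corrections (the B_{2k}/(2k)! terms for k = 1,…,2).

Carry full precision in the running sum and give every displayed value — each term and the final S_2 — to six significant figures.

S_2 ≈ 0.0820112

The integral term ∫_2^25 1/x^4 dx = 0.0416453.
Boundary: ½(f(2) + f(25)) = ½(0.0625000 + 2.56000e-06) = 0.0312513.
Running total after boundary: 0.0728966.
Order-1 term: 1/12 · (-4.09600e-07 − (-0.125000)) = 0.0104166.
Partial sum through k=1: 0.0833132.
Order-2 term: −1/720 · (-1.96608e-08 − (-0.937500)) = -0.00130208.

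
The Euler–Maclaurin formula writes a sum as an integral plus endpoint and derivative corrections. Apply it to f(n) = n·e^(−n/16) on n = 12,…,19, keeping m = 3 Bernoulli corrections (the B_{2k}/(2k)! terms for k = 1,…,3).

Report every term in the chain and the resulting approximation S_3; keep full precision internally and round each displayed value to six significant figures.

The integral term ∫_12^19 x·e^(−x/16) dx = 40.8299.
Endpoint term: (f(12) + f(19))/2 = (5.66840 + 5.79467)/2 = 5.73154.
So far: 46.5614.
k=1: B_{2}/(2)! × [f^{(1)}(19) − f^{(1)}(12)] = 1/12 × (-0.0571843 − 0.118092) = -0.0146063.
After k=1: 46.5468.
k=2: B_{4}/(4)! × [f^{(3)}(19) − f^{(3)}(12)] = −1/720 × (0.00215930 − 0.00415166) = 2.76716e-06.
After k=2: 46.5468.
k=3: B_{6}/(6)! × [f^{(5)}(19) − f^{(5)}(12)] = 1/30240 × (1.77421e-05 − 3.06329e-05) = -4.26283e-10.

S_3 ≈ 46.5468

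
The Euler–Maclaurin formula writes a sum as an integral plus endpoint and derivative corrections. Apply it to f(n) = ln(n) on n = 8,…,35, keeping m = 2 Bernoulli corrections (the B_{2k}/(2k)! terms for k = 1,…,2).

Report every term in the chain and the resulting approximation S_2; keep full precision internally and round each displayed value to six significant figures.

S_2 ≈ 83.6110

The integral term ∫_8^35 ln(x) dx = 80.8016.
½[f(8) + f(35)] = ½[2.07944 + 3.55535] = 2.81739.
Integral + boundary = 83.6190.
Order-1 term: 1/12 · (0.0285714 − 0.125000) = -0.00803571.
After k=1: 83.6110.
Order-2 term: −1/720 · (4.66472e-05 − 0.00390625) = 5.36056e-06.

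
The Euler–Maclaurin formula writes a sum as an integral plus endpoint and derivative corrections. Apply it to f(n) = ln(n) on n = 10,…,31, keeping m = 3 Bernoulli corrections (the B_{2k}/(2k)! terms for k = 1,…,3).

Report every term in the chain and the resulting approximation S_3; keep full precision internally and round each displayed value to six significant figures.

S_3 ≈ 65.2904

The integral term ∫_10^31 ln(x) dx = 62.4278.
Endpoint term: (f(10) + f(31))/2 = (2.30259 + 3.43399)/2 = 2.86829.
So far: 65.2960.
Order-1 term: 1/12 · (0.0322581 − 0.100000) = -0.00564516.
Running total after k=1: 65.2904.
Order-2 term: −1/720 · (6.71344e-05 − 0.00200000) = 2.68454e-06.
Running total after k=2: 65.2904.
Order-3 term: 1/30240 · (8.38306e-07 − 0.000240000) = -7.90879e-09.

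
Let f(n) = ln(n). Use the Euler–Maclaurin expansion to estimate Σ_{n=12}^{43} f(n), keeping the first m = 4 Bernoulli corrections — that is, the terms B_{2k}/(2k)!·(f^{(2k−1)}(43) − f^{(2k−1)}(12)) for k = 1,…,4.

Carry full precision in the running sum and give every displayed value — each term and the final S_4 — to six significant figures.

S_4 ≈ 104.031

∫_12^43 ln(x) dx evaluates to 100.913.
Endpoint term: (f(12) + f(43))/2 = (2.48491 + 3.76120)/2 = 3.12305.
So far: 104.036.
Order-1 term: 1/12 · (0.0232558 − 0.0833333) = -0.00500646.
After k=1: 104.031.
Order-2 term: −1/720 · (2.51550e-05 − 0.00115741) = 1.57257e-06.
After k=2: 104.031.
Order-3 term: 1/30240 · (1.63256e-07 − 9.64506e-05) = -3.18411e-09.
After k=3: 104.031.
Order-4 term: −1/1209600 · (2.64883e-09 − 2.00939e-05) = 1.66098e-11.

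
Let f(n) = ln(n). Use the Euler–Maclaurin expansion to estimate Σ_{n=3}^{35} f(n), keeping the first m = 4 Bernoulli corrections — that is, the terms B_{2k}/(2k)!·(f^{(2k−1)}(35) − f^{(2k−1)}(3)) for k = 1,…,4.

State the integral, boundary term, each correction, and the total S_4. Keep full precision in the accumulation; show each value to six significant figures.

S_4 ≈ 91.4430

The integral term ∫_3^35 ln(x) dx = 89.1413.
Endpoint term: (f(3) + f(35))/2 = (1.09861 + 3.55535)/2 = 2.32698.
Integral + boundary = 91.4683.
k=1: B_{2}/(2)! × [f^{(1)}(35) − f^{(1)}(3)] = 1/12 × (0.0285714 − 0.333333) = -0.0253968.
Partial sum through k=1: 91.4429.
k=2: B_{4}/(4)! × [f^{(3)}(35) − f^{(3)}(3)] = −1/720 × (4.66472e-05 − 0.0740741) = 0.000102816.
Partial sum through k=2: 91.4430.
k=3: B_{6}/(6)! × [f^{(5)}(35) − f^{(5)}(3)] = 1/30240 × (4.56952e-07 − 0.0987654) = -3.26604e-06.
Partial sum through k=3: 91.4430.
k=4: B_{8}/(8)! × [f^{(7)}(35) − f^{(7)}(3)] = −1/1209600 × (1.11907e-08 − 0.329218) = 2.72171e-07.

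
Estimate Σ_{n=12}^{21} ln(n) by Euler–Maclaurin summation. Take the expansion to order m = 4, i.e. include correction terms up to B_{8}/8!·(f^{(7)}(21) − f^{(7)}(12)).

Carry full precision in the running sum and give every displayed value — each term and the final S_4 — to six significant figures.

Integral: ∫_12^21 ln(x) dx = 25.1161.
Endpoint term: (f(12) + f(21))/2 = (2.48491 + 3.04452)/2 = 2.76471.
Running total after boundary: 27.8808.
k=1: B_{2}/(2)! × [f^{(1)}(21) − f^{(1)}(12)] = 1/12 × (0.0476190 − 0.0833333) = -0.00297619.
Running total after k=1: 27.8778.
k=2: B_{4}/(4)! × [f^{(3)}(21) − f^{(3)}(12)] = −1/720 × (0.000215959 − 0.00115741) = 1.30757e-06.
Running total after k=2: 27.8778.
k=3: B_{6}/(6)! × [f^{(5)}(21) − f^{(5)}(12)] = 1/30240 × (5.87645e-06 − 9.64506e-05) = -2.99518e-09.
Running total after k=3: 27.8778.
k=4: B_{8}/(8)! × [f^{(7)}(21) − f^{(7)}(12)] = −1/1209600 × (3.99758e-07 − 2.00939e-05) = 1.62815e-11.

S_4 ≈ 27.8778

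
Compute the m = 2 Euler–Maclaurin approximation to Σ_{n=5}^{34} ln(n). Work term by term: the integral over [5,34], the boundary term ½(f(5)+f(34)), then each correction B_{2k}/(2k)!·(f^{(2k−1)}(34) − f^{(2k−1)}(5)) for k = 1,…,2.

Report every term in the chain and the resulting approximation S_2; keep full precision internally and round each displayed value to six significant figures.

∫_5^34 ln(x) dx evaluates to 82.8491.
½[f(5) + f(34)] = ½[1.60944 + 3.52636] = 2.56790.
Running total after boundary: 85.4170.
k=1: B_{2}/(2)! × [f^{(1)}(34) − f^{(1)}(5)] = 1/12 × (0.0294118 − 0.200000) = -0.0142157.
After k=1: 85.4028.
k=2: B_{4}/(4)! × [f^{(3)}(34) − f^{(3)}(5)] = −1/720 × (5.08854e-05 − 0.0160000) = 2.21515e-05.

S_2 ≈ 85.4028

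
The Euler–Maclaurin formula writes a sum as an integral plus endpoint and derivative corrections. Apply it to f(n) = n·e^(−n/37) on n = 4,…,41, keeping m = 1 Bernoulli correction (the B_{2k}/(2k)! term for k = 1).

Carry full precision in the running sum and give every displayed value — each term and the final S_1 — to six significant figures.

Integral: ∫_4^41 x·e^(−x/37) dx = 408.646.
Boundary: ½(f(4) + f(41)) = ½(3.59012 + 13.5375) = 8.56381.
Integral + boundary = 417.209.
Correction k=1: B_{2}/2! · (f^{(1)}(41) − f^{(1)}(4)) = 1/12 · (-0.0356955 − 0.800500) = -0.0696830.

S_1 ≈ 417.140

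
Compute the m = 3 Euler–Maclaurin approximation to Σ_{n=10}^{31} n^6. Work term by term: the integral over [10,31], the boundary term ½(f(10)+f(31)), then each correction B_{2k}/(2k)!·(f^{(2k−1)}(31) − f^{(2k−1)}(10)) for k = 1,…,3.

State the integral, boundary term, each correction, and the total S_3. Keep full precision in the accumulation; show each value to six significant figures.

S_3 ≈ 4.38746e+09

Integral: ∫_10^31 x^6 dx = 3.92894e+09.
½[f(10) + f(31)] = ½[1.00000e+06 + 8.87504e+08] = 4.44252e+08.
Integral + boundary = 4.37320e+09.
Correction k=1: B_{2}/2! · (f^{(1)}(31) − f^{(1)}(10)) = 1/12 · (1.71775e+08 − 600000) = 1.42646e+07.
Partial sum through k=1: 4.38746e+09.
Correction k=2: B_{4}/4! · (f^{(3)}(31) − f^{(3)}(10)) = −1/720 · (3.57492e+06 − 120000) = -4798.50.
Partial sum through k=2: 4.38746e+09.
Correction k=3: B_{6}/6! · (f^{(5)}(31) − f^{(5)}(10)) = 1/30240 · (22320.0 − 7200.00) = 0.500000.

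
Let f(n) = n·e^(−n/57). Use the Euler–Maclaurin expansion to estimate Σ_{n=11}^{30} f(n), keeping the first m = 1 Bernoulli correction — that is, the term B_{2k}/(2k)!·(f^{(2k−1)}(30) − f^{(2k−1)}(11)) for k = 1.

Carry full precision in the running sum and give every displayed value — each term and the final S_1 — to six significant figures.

Integral: ∫_11^30 x·e^(−x/57) dx = 266.083.
Endpoint term: (f(11) + f(30))/2 = (9.06946 + 17.7233)/2 = 13.3964.
Integral + boundary = 279.479.
k=1: B_{2}/(2)! × [f^{(1)}(30) − f^{(1)}(11)] = 1/12 × (0.279842 − 0.665383) = -0.0321284.

S_1 ≈ 279.447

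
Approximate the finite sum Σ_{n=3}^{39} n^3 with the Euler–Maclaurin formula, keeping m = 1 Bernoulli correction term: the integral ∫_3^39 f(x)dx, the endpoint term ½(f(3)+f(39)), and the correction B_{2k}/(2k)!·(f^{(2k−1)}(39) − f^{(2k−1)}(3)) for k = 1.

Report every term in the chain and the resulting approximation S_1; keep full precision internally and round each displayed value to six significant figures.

Integral: ∫_3^39 x^3 dx = 578340.
Endpoint term: (f(3) + f(39))/2 = (27.0000 + 59319.0)/2 = 29673.0.
Integral + boundary = 608013.
Correction k=1: B_{2}/2! · (f^{(1)}(39) − f^{(1)}(3)) = 1/12 · (4563.00 − 27.0000) = 378.000.

S_1 ≈ 608391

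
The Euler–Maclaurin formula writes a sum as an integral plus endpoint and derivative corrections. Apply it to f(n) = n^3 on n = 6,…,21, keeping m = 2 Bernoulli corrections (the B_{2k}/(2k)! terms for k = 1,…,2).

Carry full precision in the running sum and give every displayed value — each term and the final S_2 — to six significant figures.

Integral: ∫_6^21 x^3 dx = 48296.2.
Boundary: ½(f(6) + f(21)) = ½(216.000 + 9261.00) = 4738.50.
So far: 53034.8.
k=1: B_{2}/(2)! × [f^{(1)}(21) − f^{(1)}(6)] = 1/12 × (1323.00 − 108.000) = 101.250.
After k=1: 53136.0.
k=2: B_{4}/(4)! × [f^{(3)}(21) − f^{(3)}(6)] = −1/720 × (6.00000 − 6.00000) = 0.00000.

S_2 ≈ 53136.0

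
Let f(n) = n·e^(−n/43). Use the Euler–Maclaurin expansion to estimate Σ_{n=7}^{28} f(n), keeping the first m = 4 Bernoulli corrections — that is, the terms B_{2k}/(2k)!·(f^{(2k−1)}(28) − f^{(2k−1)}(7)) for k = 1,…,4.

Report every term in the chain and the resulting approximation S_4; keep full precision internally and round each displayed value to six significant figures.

Integral: ∫_7^28 x·e^(−x/43) dx = 235.050.
½[f(7) + f(28)] = ½[5.94838 + 14.6003] = 10.2743.
So far: 245.324.
Order-1 term: 1/12 · (0.181897 − 0.711435) = -0.0441281.
Partial sum through k=1: 245.280.
Order-2 term: −1/720 · (0.000662399 − 0.00130393) = 8.91020e-07.
Partial sum through k=2: 245.280.
Order-3 term: 1/30240 · (6.63289e-07 − 1.20233e-06) = -1.78253e-11.
Partial sum through k=3: 245.280.
Order-4 term: −1/1209600 · (5.23705e-10 − 9.19113e-10) = 3.26891e-16.

S_4 ≈ 245.280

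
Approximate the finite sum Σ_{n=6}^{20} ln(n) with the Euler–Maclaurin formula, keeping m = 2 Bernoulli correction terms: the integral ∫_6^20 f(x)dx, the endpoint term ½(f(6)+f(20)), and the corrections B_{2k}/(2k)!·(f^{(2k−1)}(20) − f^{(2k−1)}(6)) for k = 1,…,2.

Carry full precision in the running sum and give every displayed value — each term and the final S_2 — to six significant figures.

∫_6^20 ln(x) dx evaluates to 35.1641.
½[f(6) + f(20)] = ½[1.79176 + 2.99573] = 2.39375.
So far: 37.5578.
Order-1 term: 1/12 · (0.0500000 − 0.166667) = -0.00972222.
Partial sum through k=1: 37.5481.
Order-2 term: −1/720 · (0.000250000 − 0.00925926) = 1.25129e-05.

S_2 ≈ 37.5481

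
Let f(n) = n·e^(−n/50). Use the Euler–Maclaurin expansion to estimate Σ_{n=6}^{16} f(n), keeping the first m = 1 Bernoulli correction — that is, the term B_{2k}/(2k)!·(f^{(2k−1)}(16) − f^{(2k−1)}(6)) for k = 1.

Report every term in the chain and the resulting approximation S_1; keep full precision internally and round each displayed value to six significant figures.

S_1 ≈ 95.5315

∫_6^16 x·e^(−x/50) dx evaluates to 87.0854.
½[f(6) + f(16)] = ½[5.32152 + 11.6184] = 8.46995.
Integral + boundary = 95.5554.
k=1: B_{2}/(2)! × [f^{(1)}(16) − f^{(1)}(6)] = 1/12 × (0.493781 − 0.780490) = -0.0238924.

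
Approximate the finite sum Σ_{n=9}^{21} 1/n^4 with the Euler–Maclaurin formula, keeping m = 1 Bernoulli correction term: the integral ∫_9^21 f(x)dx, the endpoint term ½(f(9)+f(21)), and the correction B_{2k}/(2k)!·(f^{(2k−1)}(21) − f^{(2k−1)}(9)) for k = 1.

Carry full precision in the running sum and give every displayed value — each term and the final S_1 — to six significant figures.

S_1 ≈ 0.000505596

Integral: ∫_9^21 1/x^4 dx = 0.000421254.
Endpoint term: (f(9) + f(21))/2 = (0.000152416 + 5.14189e-06)/2 = 7.87788e-05.
So far: 0.000500033.
Correction k=1: B_{2}/2! · (f^{(1)}(21) − f^{(1)}(9)) = 1/12 · (-9.79408e-07 − (-6.77404e-05)) = 5.56341e-06.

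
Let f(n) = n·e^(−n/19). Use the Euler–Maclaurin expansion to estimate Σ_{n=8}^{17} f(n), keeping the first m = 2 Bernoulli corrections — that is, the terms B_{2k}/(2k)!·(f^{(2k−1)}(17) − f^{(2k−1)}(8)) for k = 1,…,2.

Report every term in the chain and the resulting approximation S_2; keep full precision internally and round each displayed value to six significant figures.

∫_8^17 x·e^(−x/19) dx evaluates to 57.1492.
Endpoint term: (f(8) + f(17))/2 = (5.25084 + 6.94816)/2 = 6.09950.
Running total after boundary: 63.2487.
k=1: B_{2}/(2)! × [f^{(1)}(17) − f^{(1)}(8)] = 1/12 × (0.0430226 − 0.379995) = -0.0280811.
Running total after k=1: 63.2207.
k=2: B_{4}/(4)! × [f^{(3)}(17) − f^{(3)}(8)] = −1/720 × (0.00238353 − 0.00468894) = 3.20196e-06.

S_2 ≈ 63.2207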